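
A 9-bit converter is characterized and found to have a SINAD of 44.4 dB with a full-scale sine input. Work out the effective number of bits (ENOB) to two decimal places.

7.08 bits

ENOB = (SINAD − 1.76) / 6.02 = (44.4 − 1.76)/6.02 = 7.083.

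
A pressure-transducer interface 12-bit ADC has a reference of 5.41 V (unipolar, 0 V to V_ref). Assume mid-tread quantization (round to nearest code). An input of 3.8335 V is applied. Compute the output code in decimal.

With 4096 levels over 5.41 V, one step is 1.321 mV.
Input sits at 2902.406 steps above V_low.
Round → code 2902.

code 2902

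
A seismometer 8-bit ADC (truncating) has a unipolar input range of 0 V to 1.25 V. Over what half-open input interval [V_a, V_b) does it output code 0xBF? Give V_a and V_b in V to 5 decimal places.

[0.93262 V, 0.93750 V)

LSB = 1.25/2^8 = 4.883 mV.
Code 0xBF = 191 decimal.
V_a = V_low + 191·LSB = 0.932617 V; V_b = V_low + 192·LSB = 0.9375 V.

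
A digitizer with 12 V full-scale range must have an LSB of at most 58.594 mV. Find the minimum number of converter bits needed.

Number of steps required ≥ 12 V / 58.594 mV = 204.80.
Need 2^N ≥ 204.80; 2^7 = 128, 2^8 = 256.
Minimum N = 8.

8 bits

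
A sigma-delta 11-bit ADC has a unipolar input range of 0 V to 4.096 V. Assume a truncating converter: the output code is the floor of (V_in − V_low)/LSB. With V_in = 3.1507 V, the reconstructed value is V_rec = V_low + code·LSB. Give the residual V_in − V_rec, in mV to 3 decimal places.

Step size: 4.096 V ÷ 2^11 = 2.000 mV.
Scaled input = 1575.3500 LSBs, so code = 1575.
Reconstructed: 3.15 V.
Error = 3.1507 − 3.15 = 0.0007 V = 0.700 mV.

0.700 mV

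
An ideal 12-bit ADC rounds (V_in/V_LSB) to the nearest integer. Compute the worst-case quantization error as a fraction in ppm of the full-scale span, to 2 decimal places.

Rounding → worst-case error = ½ LSB = V_FS/2^13, so 1e+06/8192 = 122.07 ppm of full scale.

122.07 ppm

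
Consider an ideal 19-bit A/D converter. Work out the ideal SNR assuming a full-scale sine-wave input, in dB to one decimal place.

SNR ≈ 6.02·N + 1.76 dB = 6.02·19 + 1.76 = 116.14 dB.

116.1 dB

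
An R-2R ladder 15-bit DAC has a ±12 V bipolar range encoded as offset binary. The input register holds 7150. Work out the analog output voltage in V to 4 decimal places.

LSB = 24 V / 2^15 = 0.732 mV.
V_out = (−12) + 7150 × 0.000732422 V = -6.76318 V.

-6.7632 V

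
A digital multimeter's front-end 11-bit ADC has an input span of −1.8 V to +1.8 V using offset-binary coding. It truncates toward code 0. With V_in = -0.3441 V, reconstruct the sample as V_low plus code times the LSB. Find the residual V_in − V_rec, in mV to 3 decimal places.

0.431 mV

LSB = 3.6/2^11 = 1.758 mV.
(-0.3441 − (−1.8))/0.00175781 = 828.2453; ⌊·⌋ gives code 828.
V_rec = (−1.8) + 828·0.00175781 = -0.34453125 V.
Error = -0.3441 − (−0.34453125) = 0.00043125 V = 0.431 mV.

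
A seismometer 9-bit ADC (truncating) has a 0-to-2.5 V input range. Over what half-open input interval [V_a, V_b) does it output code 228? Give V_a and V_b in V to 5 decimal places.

LSB = 2.5/2^9 = 4.883 mV.
V_a = V_low + 228·LSB = 1.11328 V; V_b = V_low + 229·LSB = 1.11816 V.

[1.11328 V, 1.11816 V)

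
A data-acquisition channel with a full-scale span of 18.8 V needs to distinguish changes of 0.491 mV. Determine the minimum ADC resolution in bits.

Number of steps required ≥ 18.8 V / 0.491 mV = 38289.21.
Need 2^N ≥ 38289.21; 2^15 = 32768, 2^16 = 65536.
Minimum N = 16.

16 bits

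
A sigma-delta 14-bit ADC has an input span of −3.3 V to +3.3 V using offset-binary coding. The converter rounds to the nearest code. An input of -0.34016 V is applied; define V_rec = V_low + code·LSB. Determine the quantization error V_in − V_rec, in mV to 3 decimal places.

LSB = 6.6/2^14 = 402.83 µV.
Scaled input = 7347.5786 LSBs, so code = 7348.
V_rec = (−3.3) + 7348·0.000402832 = -0.33999023 V.
V_in − V_rec = -0.000169766 V = -0.170 mV.

-0.170 mV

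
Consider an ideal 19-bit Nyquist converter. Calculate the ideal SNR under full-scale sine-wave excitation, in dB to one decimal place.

SNR ≈ 6.02·N + 1.76 dB = 6.02·19 + 1.76 = 116.14 dB.

116.1 dB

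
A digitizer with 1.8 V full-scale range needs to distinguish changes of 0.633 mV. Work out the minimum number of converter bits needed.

12 bits

Number of steps required ≥ 1.8 V / 0.633 mV = 2843.60.
Need 2^N ≥ 2843.60; 2^11 = 2048, 2^12 = 4096.
Minimum N = 12.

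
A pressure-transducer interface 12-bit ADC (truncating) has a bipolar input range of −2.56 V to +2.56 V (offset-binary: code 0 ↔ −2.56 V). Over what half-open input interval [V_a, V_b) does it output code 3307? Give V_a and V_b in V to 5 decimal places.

LSB = 5.12/2^12 = 1.250 mV.
V_a = V_low + 3307·LSB = 1.57375 V; V_b = V_low + 3308·LSB = 1.575 V.

[1.57375 V, 1.57500 V)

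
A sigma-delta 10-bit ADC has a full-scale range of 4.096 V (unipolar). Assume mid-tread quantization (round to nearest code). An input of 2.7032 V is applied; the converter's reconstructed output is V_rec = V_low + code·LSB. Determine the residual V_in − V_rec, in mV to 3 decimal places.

-0.800 mV

Step size: 4.096 V ÷ 2^10 = 4.000 mV.
Scaled input = 675.8000 LSBs, so code = 676.
Reconstructed: 2.704 V.
V_in − V_rec = -0.0008 V = -0.800 mV.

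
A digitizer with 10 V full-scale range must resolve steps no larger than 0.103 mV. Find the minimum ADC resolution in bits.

17 bits

Number of steps required ≥ 10 V / 0.103 mV = 97087.38.
Need 2^N ≥ 97087.38; 2^16 = 65536, 2^17 = 131072.
Minimum N = 17.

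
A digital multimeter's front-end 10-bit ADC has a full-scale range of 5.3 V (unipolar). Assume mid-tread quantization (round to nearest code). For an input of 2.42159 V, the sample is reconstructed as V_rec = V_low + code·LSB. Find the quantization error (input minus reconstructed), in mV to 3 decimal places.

-0.676 mV

Step size: 5.3 V ÷ 2^10 = 5.176 mV.
Scaled input = 467.8695 LSBs, so code = 468.
Reconstructed: 2.4222656 V.
V_in − V_rec = -0.000675625 V = -0.676 mV.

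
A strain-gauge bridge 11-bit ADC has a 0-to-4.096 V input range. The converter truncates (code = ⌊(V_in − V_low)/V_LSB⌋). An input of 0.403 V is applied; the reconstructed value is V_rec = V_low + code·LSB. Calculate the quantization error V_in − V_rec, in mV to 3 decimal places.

LSB = 4.096/2^11 = 2.000 mV.
(0.403 − 0)/0.002 = 201.5000; ⌊·⌋ gives code 201.
Code 201 maps back to 0 + 201×0.002 V = 0.402 V.
Error = 0.403 − 0.402 = 0.001 V = 1.000 mV.

1.000 mV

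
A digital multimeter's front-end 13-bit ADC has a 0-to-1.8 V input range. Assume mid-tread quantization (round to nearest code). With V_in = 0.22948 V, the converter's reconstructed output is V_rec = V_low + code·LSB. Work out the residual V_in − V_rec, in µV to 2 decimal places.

LSB = 1.8/2^13 = 219.73 µV.
(0.22948 − 0)/0.000219727 = 1044.3890; round gives code 1044.
Code 1044 maps back to 0 + 1044×0.000219727 V = 0.22939453 V.
V_in − V_rec = 8.54688e-05 V = 85.47 µV.

85.47 µV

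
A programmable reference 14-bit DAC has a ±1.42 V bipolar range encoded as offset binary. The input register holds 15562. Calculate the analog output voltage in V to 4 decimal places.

1.2775 V

LSB = 2.84 V / 2^14 = 173.34 µV.
V_out = (−1.42) + 15562 × 0.00017334 V = 1.27751 V.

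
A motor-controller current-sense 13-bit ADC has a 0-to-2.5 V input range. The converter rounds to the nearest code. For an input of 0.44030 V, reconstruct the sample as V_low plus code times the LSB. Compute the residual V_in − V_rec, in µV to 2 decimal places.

One LSB is 2.5 V / 8192 = 305.18 µV.
(0.44030 − 0)/0.000305176 = 1442.7750; round gives code 1443.
Reconstructed: 0.44036865 V.
Error = 0.44030 − 0.44036865 = -6.86523e-05 V = -68.65 µV.

-68.65 µV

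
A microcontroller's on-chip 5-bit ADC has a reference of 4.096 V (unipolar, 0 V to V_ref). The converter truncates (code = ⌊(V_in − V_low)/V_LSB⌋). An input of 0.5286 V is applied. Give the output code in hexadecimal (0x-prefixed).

code 0x4 (decimal 4)

LSB = 4.096 V / 32 = 128.000 mV.
Input sits at 4.130 steps above V_low.
Floor → code 4.
In hexadecimal (0x-prefixed): 0x4.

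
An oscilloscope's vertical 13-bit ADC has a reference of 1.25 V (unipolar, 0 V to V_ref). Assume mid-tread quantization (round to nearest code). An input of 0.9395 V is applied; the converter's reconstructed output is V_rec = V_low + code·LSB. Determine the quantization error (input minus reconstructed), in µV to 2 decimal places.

16.36 µV

Step size: 1.25 V ÷ 2^13 = 152.59 µV.
(V_in − V_low)/LSB = (0.9395 − 0)/0.000152588 = 6157.1072 → code 6157 (round).
Reconstructed: 0.93948364 V.
Error = 0.9395 − 0.93948364 = 1.63574e-05 V = 16.36 µV.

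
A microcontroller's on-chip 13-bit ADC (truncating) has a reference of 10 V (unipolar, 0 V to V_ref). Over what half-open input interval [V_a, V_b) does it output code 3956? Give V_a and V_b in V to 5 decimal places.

[4.82910 V, 4.83032 V)

LSB = 10/2^13 = 1.221 mV.
V_a = V_low + 3956·LSB = 4.8291 V; V_b = V_low + 3957·LSB = 4.83032 V.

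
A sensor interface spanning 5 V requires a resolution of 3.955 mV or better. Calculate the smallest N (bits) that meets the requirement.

Number of steps required ≥ 5 V / 3.955 mV = 1264.22.
Need 2^N ≥ 1264.22; 2^10 = 1024, 2^11 = 2048.
Minimum N = 11.

11 bits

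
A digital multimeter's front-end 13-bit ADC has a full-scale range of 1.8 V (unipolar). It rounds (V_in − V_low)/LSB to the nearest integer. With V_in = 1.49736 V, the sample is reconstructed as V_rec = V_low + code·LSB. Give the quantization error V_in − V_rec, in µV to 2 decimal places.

Step size: 1.8 V ÷ 2^13 = 219.73 µV.
(1.49736 − 0)/0.000219727 = 6814.6517; round gives code 6815.
V_rec = 0 + 6815·0.000219727 = 1.4974365 V.
Difference: -7.65234e-05 V → -76.52 µV.

-76.52 µV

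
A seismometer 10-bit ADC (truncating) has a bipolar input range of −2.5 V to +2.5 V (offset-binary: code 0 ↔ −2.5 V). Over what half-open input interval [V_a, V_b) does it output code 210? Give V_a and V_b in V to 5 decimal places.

LSB = 5/2^10 = 4.883 mV.
V_a = V_low + 210·LSB = -1.47461 V; V_b = V_low + 211·LSB = -1.46973 V.

[-1.47461 V, -1.46973 V)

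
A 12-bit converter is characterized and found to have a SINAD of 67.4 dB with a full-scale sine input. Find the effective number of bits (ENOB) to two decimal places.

ENOB = (SINAD − 1.76) / 6.02 = (67.4 − 1.76)/6.02 = 10.904.

10.90 bits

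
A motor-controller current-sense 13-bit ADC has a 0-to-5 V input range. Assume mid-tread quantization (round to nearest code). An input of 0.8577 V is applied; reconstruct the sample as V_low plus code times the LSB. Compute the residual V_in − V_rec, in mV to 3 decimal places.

0.156 mV

Step size: 5 V ÷ 2^13 = 0.610 mV.
(V_in − V_low)/LSB = (0.8577 − 0)/0.000610352 = 1405.2557 → code 1405 (round).
Code 1405 maps back to 0 + 1405×0.000610352 V = 0.85754395 V.
Error = 0.8577 − 0.85754395 = 0.000156055 V = 0.156 mV.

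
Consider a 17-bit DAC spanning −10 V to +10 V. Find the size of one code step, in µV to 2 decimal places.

152.59 µV

Full-scale span = 20 V.
LSB = 20 / 2^17 = 20 / 131072 = 0.000152588 V = 152.59 µV.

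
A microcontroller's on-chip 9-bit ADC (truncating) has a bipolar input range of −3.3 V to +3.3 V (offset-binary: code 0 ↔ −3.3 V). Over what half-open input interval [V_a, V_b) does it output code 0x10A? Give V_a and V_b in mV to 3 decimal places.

LSB = 6.6/2^9 = 12.891 mV.
Code 0x10A = 266 decimal.
V_a = V_low + 266·LSB = 0.128906 V; V_b = V_low + 267·LSB = 0.141797 V.

[128.906 mV, 141.797 mV)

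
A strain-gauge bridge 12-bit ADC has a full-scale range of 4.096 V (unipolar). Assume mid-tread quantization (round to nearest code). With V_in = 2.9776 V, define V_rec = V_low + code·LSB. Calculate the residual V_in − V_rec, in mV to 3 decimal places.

-0.400 mV

One LSB is 4.096 V / 4096 = 1.000 mV.
Scaled input = 2977.6000 LSBs, so code = 2978.
Reconstructed: 2.978 V.
Error = 2.9776 − 2.978 = -0.0004 V = -0.400 mV.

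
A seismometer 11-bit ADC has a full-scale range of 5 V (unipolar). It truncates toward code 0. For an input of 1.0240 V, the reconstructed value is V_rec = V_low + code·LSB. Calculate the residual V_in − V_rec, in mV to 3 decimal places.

1.051 mV

Step size: 5 V ÷ 2^11 = 2.441 mV.
(1.0240 − 0)/0.00244141 = 419.4304; ⌊·⌋ gives code 419.
Reconstructed: 1.0229492 V.
V_in − V_rec = 0.00105078 V = 1.051 mV.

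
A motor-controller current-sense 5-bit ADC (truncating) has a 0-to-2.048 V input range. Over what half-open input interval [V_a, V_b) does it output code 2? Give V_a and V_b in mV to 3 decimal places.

[128.000 mV, 192.000 mV)

LSB = 2.048/2^5 = 64.000 mV.
V_a = V_low + 2·LSB = 0.128 V; V_b = V_low + 3·LSB = 0.192 V.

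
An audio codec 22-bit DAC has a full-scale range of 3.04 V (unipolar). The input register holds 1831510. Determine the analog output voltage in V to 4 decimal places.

1.3275 V

LSB = 3.04 V / 2^22 = 0.72 µV.
V_out = 0 + 1831510 × 7.24792e-07 V = 1.32746 V.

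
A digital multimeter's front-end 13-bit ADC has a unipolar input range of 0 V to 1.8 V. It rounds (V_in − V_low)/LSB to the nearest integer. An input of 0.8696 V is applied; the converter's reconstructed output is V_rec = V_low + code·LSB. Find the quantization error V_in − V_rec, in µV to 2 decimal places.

-77.73 µV

LSB = 1.8/2^13 = 219.73 µV.
Scaled input = 3957.6462 LSBs, so code = 3958.
V_rec = 0 + 3958·0.000219727 = 0.86967773 V.
Difference: -7.77344e-05 V → -77.73 µV.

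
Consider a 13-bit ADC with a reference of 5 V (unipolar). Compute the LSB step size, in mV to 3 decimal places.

0.610 mV

Full-scale span = 5 V.
LSB = 5 / 2^13 = 5 / 8192 = 0.000610352 V = 0.610 mV.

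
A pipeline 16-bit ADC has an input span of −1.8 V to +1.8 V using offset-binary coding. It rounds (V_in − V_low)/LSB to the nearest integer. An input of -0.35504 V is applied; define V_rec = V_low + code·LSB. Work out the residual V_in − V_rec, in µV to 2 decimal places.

LSB = 3.6/2^16 = 54.93 µV.
(-0.35504 − (−1.8))/5.49316e-05 = 26304.6940; round gives code 26305.
Code 26305 maps back to (−1.8) + 26305×5.49316e-05 V = -0.35502319 V.
Difference: -1.68066e-05 V → -16.81 µV.

-16.81 µV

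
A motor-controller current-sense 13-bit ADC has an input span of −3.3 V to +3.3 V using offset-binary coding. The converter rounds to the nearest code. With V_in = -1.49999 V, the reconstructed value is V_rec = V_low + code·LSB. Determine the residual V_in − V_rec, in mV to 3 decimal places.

Step size: 6.6 V ÷ 2^13 = 0.806 mV.
Scaled input = 2234.1942 LSBs, so code = 2234.
Reconstructed: -1.5001465 V.
Difference: 0.000156484 V → 0.156 mV.

0.156 mV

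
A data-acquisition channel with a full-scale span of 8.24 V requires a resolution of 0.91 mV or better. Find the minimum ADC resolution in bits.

14 bits

Number of steps required ≥ 8.24 V / 0.91 mV = 9054.95.
Need 2^N ≥ 9054.95; 2^13 = 8192, 2^14 = 16384.
Minimum N = 14.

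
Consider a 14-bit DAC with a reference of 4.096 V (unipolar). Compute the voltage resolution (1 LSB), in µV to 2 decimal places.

250.00 µV

Full-scale span = 4.096 V.
LSB = 4.096 / 2^14 = 4.096 / 16384 = 0.00025 V = 250.00 µV.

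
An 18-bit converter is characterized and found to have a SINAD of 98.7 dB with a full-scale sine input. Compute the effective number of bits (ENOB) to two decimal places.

ENOB = (SINAD − 1.76) / 6.02 = (98.7 − 1.76)/6.02 = 16.103.

16.10 bits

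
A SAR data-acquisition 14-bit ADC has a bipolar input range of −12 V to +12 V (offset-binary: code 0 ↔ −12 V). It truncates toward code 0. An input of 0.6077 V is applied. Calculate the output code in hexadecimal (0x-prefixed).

code 0x219E (decimal 8606)

LSB = 24 V / 16384 = 1.465 mV.
(0.6077 − (−12)) / 0.00146484 = 8606.857 LSBs.
So the output code is 8606.
In hexadecimal (0x-prefixed): 0x219E.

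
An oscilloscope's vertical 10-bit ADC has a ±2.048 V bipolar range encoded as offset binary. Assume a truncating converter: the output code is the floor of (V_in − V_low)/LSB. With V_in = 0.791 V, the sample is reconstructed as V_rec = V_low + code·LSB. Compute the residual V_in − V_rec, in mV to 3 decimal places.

3.000 mV

Step size: 4.096 V ÷ 2^10 = 4.000 mV.
Scaled input = 709.7500 LSBs, so code = 709.
V_rec = (−2.048) + 709·0.004 = 0.788 V.
Difference: 0.003 V → 3.000 mV.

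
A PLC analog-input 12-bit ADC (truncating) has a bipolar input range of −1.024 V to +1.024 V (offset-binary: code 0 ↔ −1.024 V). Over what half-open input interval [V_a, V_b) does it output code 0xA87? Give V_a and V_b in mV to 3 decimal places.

[323.500 mV, 324.000 mV)

LSB = 2.048/2^12 = 0.500 mV.
Code 0xA87 = 2695 decimal.
V_a = V_low + 2695·LSB = 0.3235 V; V_b = V_low + 2696·LSB = 0.324 V.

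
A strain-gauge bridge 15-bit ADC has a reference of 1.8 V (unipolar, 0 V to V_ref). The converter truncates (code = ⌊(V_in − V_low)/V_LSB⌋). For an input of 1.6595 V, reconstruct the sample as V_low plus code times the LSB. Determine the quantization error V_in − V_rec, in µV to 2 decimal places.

15.14 µV

Step size: 1.8 V ÷ 2^15 = 54.93 µV.
Scaled input = 30210.2756 LSBs, so code = 30210.
Code 30210 maps back to 0 + 30210×5.49316e-05 V = 1.6594849 V.
Difference: 1.51367e-05 V → 15.14 µV.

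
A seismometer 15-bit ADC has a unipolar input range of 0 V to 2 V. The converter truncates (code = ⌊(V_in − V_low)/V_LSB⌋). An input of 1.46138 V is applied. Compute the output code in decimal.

LSB = 2 V / 32768 = 61.04 µV.
Input sits at 23943.250 steps above V_low.
⌊·⌋(23943.250) = 23943.

code 23943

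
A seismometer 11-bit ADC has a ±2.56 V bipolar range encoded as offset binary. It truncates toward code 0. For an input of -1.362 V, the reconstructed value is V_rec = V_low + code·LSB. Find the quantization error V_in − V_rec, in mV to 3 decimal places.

0.500 mV

Step size: 5.12 V ÷ 2^11 = 2.500 mV.
(-1.362 − (−2.56))/0.0025 = 479.2000; ⌊·⌋ gives code 479.
Reconstructed: -1.3625 V.
Error = -1.362 − (−1.3625) = 0.0005 V = 0.500 mV.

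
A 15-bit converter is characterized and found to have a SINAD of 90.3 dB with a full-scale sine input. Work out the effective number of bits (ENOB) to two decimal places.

14.71 bits

ENOB = (SINAD − 1.76) / 6.02 = (90.3 − 1.76)/6.02 = 14.708.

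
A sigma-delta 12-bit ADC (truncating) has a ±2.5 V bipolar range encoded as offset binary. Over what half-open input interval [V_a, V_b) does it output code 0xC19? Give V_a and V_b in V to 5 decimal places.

[1.28052 V, 1.28174 V)

LSB = 5/2^12 = 1.221 mV.
Code 0xC19 = 3097 decimal.
V_a = V_low + 3097·LSB = 1.28052 V; V_b = V_low + 3098·LSB = 1.28174 V.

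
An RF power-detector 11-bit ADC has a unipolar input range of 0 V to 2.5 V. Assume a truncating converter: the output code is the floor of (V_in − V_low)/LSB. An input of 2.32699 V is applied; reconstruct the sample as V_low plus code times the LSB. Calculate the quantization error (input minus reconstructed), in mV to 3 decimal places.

Step size: 2.5 V ÷ 2^11 = 1.221 mV.
(V_in − V_low)/LSB = (2.32699 − 0)/0.0012207 = 1906.2702 → code 1906 (floor).
Reconstructed: 2.3266602 V.
Error = 2.32699 − 2.3266602 = 0.000329844 V = 0.330 mV.

0.330 mV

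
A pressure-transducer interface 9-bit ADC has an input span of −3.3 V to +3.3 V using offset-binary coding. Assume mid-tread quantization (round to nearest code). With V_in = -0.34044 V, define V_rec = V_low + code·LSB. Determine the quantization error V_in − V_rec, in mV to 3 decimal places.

One LSB is 6.6 V / 512 = 12.891 mV.
Scaled input = 229.5901 LSBs, so code = 230.
Reconstructed: -0.33515625 V.
Error = -0.34044 − (−0.33515625) = -0.00528375 V = -5.284 mV.

-5.284 mV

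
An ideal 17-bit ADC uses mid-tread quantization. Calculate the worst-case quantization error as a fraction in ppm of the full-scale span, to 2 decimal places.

3.81 ppm

Rounding → worst-case error = ½ LSB = V_FS/2^18, so 1e+06/262144 = 3.8147 ppm of full scale.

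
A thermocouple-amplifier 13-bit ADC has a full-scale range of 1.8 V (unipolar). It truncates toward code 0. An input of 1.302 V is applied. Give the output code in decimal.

With 8192 levels over 1.8 V, one step is 219.73 µV.
Input sits at 5925.547 steps above V_low.
Floor → code 5925.

code 5925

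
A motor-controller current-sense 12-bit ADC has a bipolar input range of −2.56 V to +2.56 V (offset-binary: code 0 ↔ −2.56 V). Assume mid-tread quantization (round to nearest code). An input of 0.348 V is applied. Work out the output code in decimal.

Full-scale span = 5.12 V; LSB = 5.12/2^12 = 1.250 mV.
(V_in − V_low)/LSB = (0.348 − (−2.56)) / 0.00125 = 2326.400.
So the output code is 2326.

code 2326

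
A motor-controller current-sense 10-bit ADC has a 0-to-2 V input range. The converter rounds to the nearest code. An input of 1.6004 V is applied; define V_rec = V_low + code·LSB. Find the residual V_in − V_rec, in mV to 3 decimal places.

0.791 mV

LSB = 2/2^10 = 1.953 mV.
Scaled input = 819.4048 LSBs, so code = 819.
Reconstructed: 1.5996094 V.
V_in − V_rec = 0.000790625 V = 0.791 mV.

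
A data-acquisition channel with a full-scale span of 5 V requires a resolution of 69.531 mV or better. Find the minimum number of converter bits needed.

7 bits

Number of steps required ≥ 5 V / 69.531 mV = 71.91.
Need 2^N ≥ 71.91; 2^6 = 64, 2^7 = 128.
Minimum N = 7.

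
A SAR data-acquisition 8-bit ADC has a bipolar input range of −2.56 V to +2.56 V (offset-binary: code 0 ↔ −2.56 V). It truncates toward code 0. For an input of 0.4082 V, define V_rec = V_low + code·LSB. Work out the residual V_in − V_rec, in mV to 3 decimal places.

8.200 mV

LSB = 5.12/2^8 = 20.000 mV.
(V_in − V_low)/LSB = (0.4082 − (−2.56))/0.02 = 148.4100 → code 148 (floor).
V_rec = (−2.56) + 148·0.02 = 0.4 V.
V_in − V_rec = 0.0082 V = 8.200 mV.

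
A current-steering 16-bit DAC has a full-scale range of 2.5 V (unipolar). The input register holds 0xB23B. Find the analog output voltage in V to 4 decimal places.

1.7405 V

LSB = 2.5 V / 2^16 = 38.15 µV.
Code 0xB23B = 45627 decimal.
V_out = 0 + 45627 × 3.8147e-05 V = 1.74053 V.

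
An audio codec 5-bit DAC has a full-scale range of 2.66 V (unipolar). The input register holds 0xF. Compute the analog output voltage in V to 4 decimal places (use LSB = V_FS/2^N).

1.2469 V

LSB = 2.66 V / 2^5 = 83.125 mV.
Code 0xF = 15 decimal.
V_out = 0 + 15 × 0.083125 V = 1.24687 V.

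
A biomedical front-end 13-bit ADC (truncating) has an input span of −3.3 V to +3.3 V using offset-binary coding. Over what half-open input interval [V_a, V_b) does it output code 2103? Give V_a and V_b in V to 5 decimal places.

LSB = 6.6/2^13 = 0.806 mV.
V_a = V_low + 2103·LSB = -1.60569 V; V_b = V_low + 2104·LSB = -1.60488 V.

[-1.60569 V, -1.60488 V)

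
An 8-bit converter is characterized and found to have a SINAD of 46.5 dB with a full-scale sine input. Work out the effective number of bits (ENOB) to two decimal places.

ENOB = (SINAD − 1.76) / 6.02 = (46.5 − 1.76)/6.02 = 7.432.

7.43 bits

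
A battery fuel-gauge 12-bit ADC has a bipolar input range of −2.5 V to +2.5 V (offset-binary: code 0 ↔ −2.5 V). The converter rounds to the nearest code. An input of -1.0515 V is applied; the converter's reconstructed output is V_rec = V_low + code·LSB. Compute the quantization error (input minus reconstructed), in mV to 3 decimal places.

LSB = 5/2^12 = 1.221 mV.
Scaled input = 1186.6112 LSBs, so code = 1187.
Code 1187 maps back to (−2.5) + 1187×0.0012207 V = -1.0510254 V.
V_in − V_rec = -0.000474609 V = -0.475 mV.

-0.475 mV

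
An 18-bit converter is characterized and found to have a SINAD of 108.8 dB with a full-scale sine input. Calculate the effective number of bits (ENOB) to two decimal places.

17.78 bits

ENOB = (SINAD − 1.76) / 6.02 = (108.8 − 1.76)/6.02 = 17.781.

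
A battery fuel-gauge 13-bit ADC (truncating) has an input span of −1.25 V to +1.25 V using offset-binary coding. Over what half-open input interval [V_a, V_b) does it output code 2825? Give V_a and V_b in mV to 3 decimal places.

[-387.878 mV, -387.573 mV)

LSB = 2.5/2^13 = 305.18 µV.
V_a = V_low + 2825·LSB = -0.387878 V; V_b = V_low + 2826·LSB = -0.387573 V.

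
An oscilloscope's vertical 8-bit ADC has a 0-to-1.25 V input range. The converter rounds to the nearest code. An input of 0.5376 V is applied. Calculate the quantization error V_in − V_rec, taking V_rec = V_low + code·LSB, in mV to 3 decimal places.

0.491 mV

LSB = 1.25/2^8 = 4.883 mV.
(0.5376 − 0)/0.00488281 = 110.1005; round gives code 110.
Code 110 maps back to 0 + 110×0.00488281 V = 0.53710938 V.
Difference: 0.000490625 V → 0.491 mV.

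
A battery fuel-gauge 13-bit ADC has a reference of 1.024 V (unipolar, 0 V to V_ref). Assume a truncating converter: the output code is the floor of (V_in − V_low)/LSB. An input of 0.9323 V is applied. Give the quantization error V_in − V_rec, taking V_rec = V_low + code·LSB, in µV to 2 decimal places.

50.00 µV

One LSB is 1.024 V / 8192 = 125.00 µV.
(V_in − V_low)/LSB = (0.9323 − 0)/0.000125 = 7458.4000 → code 7458 (floor).
V_rec = 0 + 7458·0.000125 = 0.93225 V.
Error = 0.9323 − 0.93225 = 5e-05 V = 50.00 µV.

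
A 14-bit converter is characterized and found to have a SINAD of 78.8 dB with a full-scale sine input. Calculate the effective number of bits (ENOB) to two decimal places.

12.80 bits

ENOB = (SINAD − 1.76) / 6.02 = (78.8 − 1.76)/6.02 = 12.797.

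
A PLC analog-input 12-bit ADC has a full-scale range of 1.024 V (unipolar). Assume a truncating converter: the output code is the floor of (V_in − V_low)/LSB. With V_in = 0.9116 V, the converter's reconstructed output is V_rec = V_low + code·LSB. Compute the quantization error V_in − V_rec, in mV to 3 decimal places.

0.100 mV

One LSB is 1.024 V / 4096 = 250.00 µV.
(0.9116 − 0)/0.00025 = 3646.4000; ⌊·⌋ gives code 3646.
Code 3646 maps back to 0 + 3646×0.00025 V = 0.9115 V.
Difference: 0.0001 V → 0.100 mV.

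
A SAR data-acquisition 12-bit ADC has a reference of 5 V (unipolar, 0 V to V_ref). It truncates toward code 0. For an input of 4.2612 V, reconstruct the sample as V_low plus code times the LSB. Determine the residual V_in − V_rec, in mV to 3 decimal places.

LSB = 5/2^12 = 1.221 mV.
Scaled input = 3490.7750 LSBs, so code = 3490.
Code 3490 maps back to 0 + 3490×0.0012207 V = 4.2602539 V.
V_in − V_rec = 0.000946094 V = 0.946 mV.

0.946 mV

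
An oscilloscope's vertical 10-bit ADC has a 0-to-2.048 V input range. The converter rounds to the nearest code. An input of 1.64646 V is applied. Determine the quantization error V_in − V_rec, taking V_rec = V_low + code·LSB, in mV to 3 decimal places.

0.460 mV

Step size: 2.048 V ÷ 2^10 = 2.000 mV.
Scaled input = 823.2300 LSBs, so code = 823.
Code 823 maps back to 0 + 823×0.002 V = 1.646 V.
Difference: 0.00046 V → 0.460 mV.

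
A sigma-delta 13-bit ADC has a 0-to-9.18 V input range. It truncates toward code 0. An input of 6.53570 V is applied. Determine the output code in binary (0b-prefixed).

code 0b1011011001000 (decimal 5832)

With 8192 levels over 9.18 V, one step is 1.121 mV.
(6.53570 − 0) / 0.00112061 = 5832.294 LSBs.
So the output code is 5832.
In binary (0b-prefixed): 0b1011011001000.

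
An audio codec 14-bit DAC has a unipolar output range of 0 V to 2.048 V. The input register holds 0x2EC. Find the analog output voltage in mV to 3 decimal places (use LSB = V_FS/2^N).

LSB = 2.048 V / 2^14 = 125.00 µV.
Code 0x2EC = 748 decimal.
V_out = 0 + 748 × 0.000125 V = 0.0935 V.
= 93.500 mV.

93.500 mV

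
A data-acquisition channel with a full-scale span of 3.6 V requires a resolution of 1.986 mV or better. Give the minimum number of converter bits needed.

11 bits

Number of steps required ≥ 3.6 V / 1.986 mV = 1812.69.
Need 2^N ≥ 1812.69; 2^10 = 1024, 2^11 = 2048.
Minimum N = 11.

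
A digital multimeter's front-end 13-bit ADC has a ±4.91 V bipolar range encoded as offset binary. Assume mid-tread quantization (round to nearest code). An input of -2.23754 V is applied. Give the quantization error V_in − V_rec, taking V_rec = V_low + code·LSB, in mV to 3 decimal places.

0.490 mV

Step size: 9.82 V ÷ 2^13 = 1.199 mV.
(-2.23754 − (−4.91))/0.00119873 = 2229.4086; round gives code 2229.
Reconstructed: -2.2380298 V.
Difference: 0.000489785 V → 0.490 mV.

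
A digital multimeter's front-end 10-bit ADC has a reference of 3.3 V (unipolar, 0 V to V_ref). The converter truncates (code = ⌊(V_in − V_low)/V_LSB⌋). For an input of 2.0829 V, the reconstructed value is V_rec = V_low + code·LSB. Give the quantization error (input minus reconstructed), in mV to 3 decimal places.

Step size: 3.3 V ÷ 2^10 = 3.223 mV.
(V_in − V_low)/LSB = (2.0829 − 0)/0.00322266 = 646.3302 → code 646 (floor).
Reconstructed: 2.0818359 V.
Error = 2.0829 − 2.0818359 = 0.00106406 V = 1.064 mV.

1.064 mV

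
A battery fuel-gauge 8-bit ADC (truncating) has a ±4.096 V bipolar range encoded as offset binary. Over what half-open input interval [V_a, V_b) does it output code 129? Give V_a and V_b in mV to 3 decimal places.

[32.000 mV, 64.000 mV)

LSB = 8.192/2^8 = 32.000 mV.
V_a = V_low + 129·LSB = 0.032 V; V_b = V_low + 130·LSB = 0.064 V.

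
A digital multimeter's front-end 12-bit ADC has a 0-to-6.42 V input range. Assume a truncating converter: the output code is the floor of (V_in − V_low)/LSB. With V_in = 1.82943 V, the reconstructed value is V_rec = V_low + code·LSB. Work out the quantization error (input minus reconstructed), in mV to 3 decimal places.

Step size: 6.42 V ÷ 2^12 = 1.567 mV.
Scaled input = 1167.1877 LSBs, so code = 1167.
V_rec = 0 + 1167·0.00156738 = 1.8291357 V.
Error = 1.82943 − 1.8291357 = 0.000294258 V = 0.294 mV.

0.294 mV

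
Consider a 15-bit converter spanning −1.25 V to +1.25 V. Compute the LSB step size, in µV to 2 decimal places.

Full-scale span = 2.5 V.
LSB = 2.5 / 2^15 = 2.5 / 32768 = 7.62939e-05 V = 76.29 µV.

76.29 µV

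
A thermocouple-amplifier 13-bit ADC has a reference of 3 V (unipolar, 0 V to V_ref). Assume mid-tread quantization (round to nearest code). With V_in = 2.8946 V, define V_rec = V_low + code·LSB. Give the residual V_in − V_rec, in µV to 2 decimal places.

68.75 µV

One LSB is 3 V / 8192 = 366.21 µV.
(V_in − V_low)/LSB = (2.8946 − 0)/0.000366211 = 7904.1877 → code 7904 (round).
V_rec = 0 + 7904·0.000366211 = 2.8945312 V.
V_in − V_rec = 6.875e-05 V = 68.75 µV.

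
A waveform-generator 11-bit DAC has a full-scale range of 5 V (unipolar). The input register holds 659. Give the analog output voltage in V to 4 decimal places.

1.6089 V

LSB = 5 V / 2^11 = 2.441 mV.
V_out = 0 + 659 × 0.00244141 V = 1.60889 V.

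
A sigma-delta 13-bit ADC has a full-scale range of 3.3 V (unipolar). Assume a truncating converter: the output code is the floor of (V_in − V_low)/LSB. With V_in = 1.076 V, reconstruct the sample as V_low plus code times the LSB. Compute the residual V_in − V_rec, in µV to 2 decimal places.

35.64 µV

LSB = 3.3/2^13 = 402.83 µV.
(1.076 − 0)/0.000402832 = 2671.0885; ⌊·⌋ gives code 2671.
V_rec = 0 + 2671·0.000402832 = 1.0759644 V.
Difference: 3.56445e-05 V → 35.64 µV.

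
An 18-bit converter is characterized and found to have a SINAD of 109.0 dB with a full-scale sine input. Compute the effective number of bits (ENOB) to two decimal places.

ENOB = (SINAD − 1.76) / 6.02 = (109.0 − 1.76)/6.02 = 17.814.

17.81 bits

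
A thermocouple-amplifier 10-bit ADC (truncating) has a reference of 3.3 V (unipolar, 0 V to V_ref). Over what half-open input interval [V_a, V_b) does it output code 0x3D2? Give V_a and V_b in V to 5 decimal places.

LSB = 3.3/2^10 = 3.223 mV.
Code 0x3D2 = 978 decimal.
V_a = V_low + 978·LSB = 3.15176 V; V_b = V_low + 979·LSB = 3.15498 V.

[3.15176 V, 3.15498 V)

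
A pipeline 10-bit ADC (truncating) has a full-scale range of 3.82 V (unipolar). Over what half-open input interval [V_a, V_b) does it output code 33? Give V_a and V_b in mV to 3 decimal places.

LSB = 3.82/2^10 = 3.730 mV.
V_a = V_low + 33·LSB = 0.123105 V; V_b = V_low + 34·LSB = 0.126836 V.

[123.105 mV, 126.836 mV)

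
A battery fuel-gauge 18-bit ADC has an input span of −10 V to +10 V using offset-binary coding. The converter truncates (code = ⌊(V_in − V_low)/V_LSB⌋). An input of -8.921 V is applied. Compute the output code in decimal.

With 262144 levels over 20 V, one step is 76.29 µV.
(-8.921 − (−10)) / 7.62939e-05 = 14142.669 LSBs.
So the output code is 14142.

code 14142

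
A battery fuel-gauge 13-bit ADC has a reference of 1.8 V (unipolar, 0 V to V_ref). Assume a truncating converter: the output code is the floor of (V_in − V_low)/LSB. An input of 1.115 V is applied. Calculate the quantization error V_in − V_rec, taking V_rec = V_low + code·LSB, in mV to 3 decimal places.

One LSB is 1.8 V / 8192 = 219.73 µV.
(1.115 − 0)/0.000219727 = 5074.4889; ⌊·⌋ gives code 5074.
Reconstructed: 1.1148926 V.
V_in − V_rec = 0.000107422 V = 0.107 mV.

0.107 mV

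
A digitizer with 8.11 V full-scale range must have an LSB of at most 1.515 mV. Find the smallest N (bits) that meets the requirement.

13 bits

Number of steps required ≥ 8.11 V / 1.515 mV = 5353.14.
Need 2^N ≥ 5353.14; 2^12 = 4096, 2^13 = 8192.
Minimum N = 13.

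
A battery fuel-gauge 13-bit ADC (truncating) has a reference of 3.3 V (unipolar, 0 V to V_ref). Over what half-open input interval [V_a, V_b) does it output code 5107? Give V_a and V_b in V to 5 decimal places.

LSB = 3.3/2^13 = 402.83 µV.
V_a = V_low + 5107·LSB = 2.05726 V; V_b = V_low + 5108·LSB = 2.05767 V.

[2.05726 V, 2.05767 V)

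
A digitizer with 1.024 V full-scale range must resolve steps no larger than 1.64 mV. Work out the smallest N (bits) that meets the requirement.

10 bits

Number of steps required ≥ 1.024 V / 1.64 mV = 624.39.
Need 2^N ≥ 624.39; 2^9 = 512, 2^10 = 1024.
Minimum N = 10.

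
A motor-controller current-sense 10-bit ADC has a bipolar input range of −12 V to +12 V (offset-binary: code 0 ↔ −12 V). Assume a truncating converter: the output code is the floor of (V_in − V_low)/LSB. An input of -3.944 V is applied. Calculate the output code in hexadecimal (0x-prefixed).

code 0x157 (decimal 343)

Full-scale span = 24 V; LSB = 24/2^10 = 23.438 mV.
(-3.944 − (−12)) / 0.0234375 = 343.723 LSBs.
So the output code is 343.
In hexadecimal (0x-prefixed): 0x157.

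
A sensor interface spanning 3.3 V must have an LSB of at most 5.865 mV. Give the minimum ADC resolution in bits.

10 bits

Number of steps required ≥ 3.3 V / 5.865 mV = 562.66.
Need 2^N ≥ 562.66; 2^9 = 512, 2^10 = 1024.
Minimum N = 10.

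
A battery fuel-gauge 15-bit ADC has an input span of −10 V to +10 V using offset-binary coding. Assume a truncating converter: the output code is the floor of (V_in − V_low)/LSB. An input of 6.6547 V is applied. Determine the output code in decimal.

code 27287

With 32768 levels over 20 V, one step is 0.610 mV.
(V_in − V_low)/LSB = (6.6547 − (−10)) / 0.000610352 = 27287.060.
⌊·⌋(27287.060) = 27287.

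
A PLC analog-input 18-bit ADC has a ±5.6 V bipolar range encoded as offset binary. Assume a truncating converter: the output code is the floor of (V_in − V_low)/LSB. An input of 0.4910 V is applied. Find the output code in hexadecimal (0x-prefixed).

Full-scale span = 11.2 V; LSB = 11.2/2^18 = 42.72 µV.
Input sits at 142564.206 steps above V_low.
Floor → code 142564.
In hexadecimal (0x-prefixed): 0x22CE4.

code 0x22CE4 (decimal 142564)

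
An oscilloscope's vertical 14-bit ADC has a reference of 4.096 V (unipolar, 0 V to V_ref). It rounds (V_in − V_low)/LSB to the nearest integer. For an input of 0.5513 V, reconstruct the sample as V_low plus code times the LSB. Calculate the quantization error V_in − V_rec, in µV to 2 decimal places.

50.00 µV

Step size: 4.096 V ÷ 2^14 = 250.00 µV.
(0.5513 − 0)/0.00025 = 2205.2000; round gives code 2205.
Code 2205 maps back to 0 + 2205×0.00025 V = 0.55125 V.
Error = 0.5513 − 0.55125 = 5e-05 V = 50.00 µV.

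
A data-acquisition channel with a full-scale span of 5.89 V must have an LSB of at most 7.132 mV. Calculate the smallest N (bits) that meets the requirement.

10 bits

Number of steps required ≥ 5.89 V / 7.132 mV = 825.86.
Need 2^N ≥ 825.86; 2^9 = 512, 2^10 = 1024.
Minimum N = 10.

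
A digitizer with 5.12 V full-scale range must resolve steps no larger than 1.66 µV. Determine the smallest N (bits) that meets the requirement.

22 bits

Number of steps required ≥ 5.12 V / 1.66 µV = 3084337.35.
Need 2^N ≥ 3084337.35; 2^21 = 2097152, 2^22 = 4194304.
Minimum N = 22.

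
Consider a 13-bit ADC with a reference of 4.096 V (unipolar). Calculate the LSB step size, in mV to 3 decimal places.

Full-scale span = 4.096 V.
LSB = 4.096 / 2^13 = 4.096 / 8192 = 0.0005 V = 0.500 mV.

0.500 mV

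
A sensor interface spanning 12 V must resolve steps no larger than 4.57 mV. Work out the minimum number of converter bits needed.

Number of steps required ≥ 12 V / 4.57 mV = 2625.82.
Need 2^N ≥ 2625.82; 2^11 = 2048, 2^12 = 4096.
Minimum N = 12.

12 bits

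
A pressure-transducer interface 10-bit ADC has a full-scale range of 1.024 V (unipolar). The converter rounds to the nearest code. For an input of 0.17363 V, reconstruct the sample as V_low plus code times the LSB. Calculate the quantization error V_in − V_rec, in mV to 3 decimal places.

-0.370 mV

One LSB is 1.024 V / 1024 = 1.000 mV.
(V_in − V_low)/LSB = (0.17363 − 0)/0.001 = 173.6300 → code 174 (round).
V_rec = 0 + 174·0.001 = 0.174 V.
Error = 0.17363 − 0.174 = -0.00037 V = -0.370 mV.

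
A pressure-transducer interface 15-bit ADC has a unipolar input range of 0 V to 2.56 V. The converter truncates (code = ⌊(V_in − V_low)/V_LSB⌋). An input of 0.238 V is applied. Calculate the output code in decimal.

code 3046

Full-scale span = 2.56 V; LSB = 2.56/2^15 = 78.12 µV.
Input sits at 3046.400 steps above V_low.
Floor → code 3046.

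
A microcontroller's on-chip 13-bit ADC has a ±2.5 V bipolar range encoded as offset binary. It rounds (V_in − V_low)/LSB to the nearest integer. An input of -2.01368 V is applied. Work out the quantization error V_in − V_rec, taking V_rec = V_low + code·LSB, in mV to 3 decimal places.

One LSB is 5 V / 8192 = 0.610 mV.
Scaled input = 796.7867 LSBs, so code = 797.
Reconstructed: -2.0135498 V.
Error = -2.01368 − (−2.0135498) = -0.000130195 V = -0.130 mV.

-0.130 mV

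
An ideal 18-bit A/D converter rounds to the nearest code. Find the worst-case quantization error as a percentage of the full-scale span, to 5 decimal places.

0.00019 %

Rounding → worst-case error = ½ LSB = V_FS/2^19, so 100/524288 = 0.000190735 % of full scale.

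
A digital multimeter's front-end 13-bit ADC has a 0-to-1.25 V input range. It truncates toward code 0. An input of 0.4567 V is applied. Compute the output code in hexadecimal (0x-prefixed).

code 0xBB1 (decimal 2993)

With 8192 levels over 1.25 V, one step is 152.59 µV.
(V_in − V_low)/LSB = (0.4567 − 0) / 0.000152588 = 2993.029.
So the output code is 2993.
In hexadecimal (0x-prefixed): 0xBB1.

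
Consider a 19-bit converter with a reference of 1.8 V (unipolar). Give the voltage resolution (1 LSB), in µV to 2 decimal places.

3.43 µV

Full-scale span = 1.8 V.
LSB = 1.8 / 2^19 = 1.8 / 524288 = 3.43323e-06 V = 3.43 µV.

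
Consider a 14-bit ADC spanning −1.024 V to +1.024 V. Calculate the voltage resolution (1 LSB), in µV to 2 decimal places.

Full-scale span = 2.048 V.
LSB = 2.048 / 2^14 = 2.048 / 16384 = 0.000125 V = 125.00 µV.

125.00 µV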